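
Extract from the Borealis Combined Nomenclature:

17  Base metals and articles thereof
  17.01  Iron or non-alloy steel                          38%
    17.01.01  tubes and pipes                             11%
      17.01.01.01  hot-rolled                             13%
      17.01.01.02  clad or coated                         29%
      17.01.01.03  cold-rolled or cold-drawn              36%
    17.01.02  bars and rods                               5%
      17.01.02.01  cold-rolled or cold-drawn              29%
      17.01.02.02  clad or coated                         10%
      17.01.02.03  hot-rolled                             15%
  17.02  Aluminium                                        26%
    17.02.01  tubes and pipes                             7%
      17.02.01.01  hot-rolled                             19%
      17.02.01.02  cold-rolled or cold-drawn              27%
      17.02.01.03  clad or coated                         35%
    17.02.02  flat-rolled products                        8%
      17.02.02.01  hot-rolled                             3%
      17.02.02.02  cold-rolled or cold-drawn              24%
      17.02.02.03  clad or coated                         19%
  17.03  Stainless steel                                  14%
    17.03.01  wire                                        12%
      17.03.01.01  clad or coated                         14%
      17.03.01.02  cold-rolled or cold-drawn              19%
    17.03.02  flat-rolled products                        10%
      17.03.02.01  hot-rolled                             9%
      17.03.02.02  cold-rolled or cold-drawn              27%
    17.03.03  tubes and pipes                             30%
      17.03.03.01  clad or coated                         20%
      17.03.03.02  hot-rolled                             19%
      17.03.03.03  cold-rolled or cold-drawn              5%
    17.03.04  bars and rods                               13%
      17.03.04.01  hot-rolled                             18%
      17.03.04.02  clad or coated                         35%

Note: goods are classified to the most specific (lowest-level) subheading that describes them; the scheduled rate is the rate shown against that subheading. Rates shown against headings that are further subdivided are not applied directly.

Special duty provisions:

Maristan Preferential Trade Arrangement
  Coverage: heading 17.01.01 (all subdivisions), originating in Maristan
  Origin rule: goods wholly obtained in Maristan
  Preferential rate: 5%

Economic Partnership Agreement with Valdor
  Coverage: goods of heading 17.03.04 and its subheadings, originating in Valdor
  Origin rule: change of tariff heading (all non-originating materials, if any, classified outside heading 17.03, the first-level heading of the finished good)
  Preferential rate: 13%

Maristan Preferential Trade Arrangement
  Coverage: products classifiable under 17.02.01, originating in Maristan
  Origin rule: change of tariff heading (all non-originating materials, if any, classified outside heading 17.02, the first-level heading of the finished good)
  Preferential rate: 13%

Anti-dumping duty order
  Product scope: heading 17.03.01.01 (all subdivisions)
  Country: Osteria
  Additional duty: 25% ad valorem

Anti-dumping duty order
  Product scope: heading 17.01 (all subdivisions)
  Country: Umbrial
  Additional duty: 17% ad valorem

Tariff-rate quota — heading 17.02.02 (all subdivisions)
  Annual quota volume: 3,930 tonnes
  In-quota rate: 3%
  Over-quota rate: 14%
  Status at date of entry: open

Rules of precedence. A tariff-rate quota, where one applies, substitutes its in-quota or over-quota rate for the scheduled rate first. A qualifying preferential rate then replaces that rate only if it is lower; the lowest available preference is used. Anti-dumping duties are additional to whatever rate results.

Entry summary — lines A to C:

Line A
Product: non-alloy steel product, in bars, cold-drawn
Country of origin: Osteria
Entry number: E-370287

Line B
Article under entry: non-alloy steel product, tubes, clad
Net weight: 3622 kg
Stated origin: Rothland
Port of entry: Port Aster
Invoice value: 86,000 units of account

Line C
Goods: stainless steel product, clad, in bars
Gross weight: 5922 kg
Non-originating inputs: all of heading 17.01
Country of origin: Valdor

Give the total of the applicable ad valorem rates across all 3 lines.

71%

Line A: non-alloy steel → 17.01; in bars → 17.01.02; cold-drawn → 17.01.02.01. Scheduled 29%. No special measure applies. → 29%.
Line B: non-alloy steel → 17.01; tubes → 17.01.01; clad → 17.01.01.02. Scheduled 29%. No special measure applies. → 29%.
Line C: stainless steel → 17.03; in bars → 17.03.04; clad → 17.03.04.02. Scheduled 35%. Valdor agreement on 17.03.04: CTH met → 13% available; preferential 13%. → 13%.
Sum: 29% + 29% + 13% = 71%.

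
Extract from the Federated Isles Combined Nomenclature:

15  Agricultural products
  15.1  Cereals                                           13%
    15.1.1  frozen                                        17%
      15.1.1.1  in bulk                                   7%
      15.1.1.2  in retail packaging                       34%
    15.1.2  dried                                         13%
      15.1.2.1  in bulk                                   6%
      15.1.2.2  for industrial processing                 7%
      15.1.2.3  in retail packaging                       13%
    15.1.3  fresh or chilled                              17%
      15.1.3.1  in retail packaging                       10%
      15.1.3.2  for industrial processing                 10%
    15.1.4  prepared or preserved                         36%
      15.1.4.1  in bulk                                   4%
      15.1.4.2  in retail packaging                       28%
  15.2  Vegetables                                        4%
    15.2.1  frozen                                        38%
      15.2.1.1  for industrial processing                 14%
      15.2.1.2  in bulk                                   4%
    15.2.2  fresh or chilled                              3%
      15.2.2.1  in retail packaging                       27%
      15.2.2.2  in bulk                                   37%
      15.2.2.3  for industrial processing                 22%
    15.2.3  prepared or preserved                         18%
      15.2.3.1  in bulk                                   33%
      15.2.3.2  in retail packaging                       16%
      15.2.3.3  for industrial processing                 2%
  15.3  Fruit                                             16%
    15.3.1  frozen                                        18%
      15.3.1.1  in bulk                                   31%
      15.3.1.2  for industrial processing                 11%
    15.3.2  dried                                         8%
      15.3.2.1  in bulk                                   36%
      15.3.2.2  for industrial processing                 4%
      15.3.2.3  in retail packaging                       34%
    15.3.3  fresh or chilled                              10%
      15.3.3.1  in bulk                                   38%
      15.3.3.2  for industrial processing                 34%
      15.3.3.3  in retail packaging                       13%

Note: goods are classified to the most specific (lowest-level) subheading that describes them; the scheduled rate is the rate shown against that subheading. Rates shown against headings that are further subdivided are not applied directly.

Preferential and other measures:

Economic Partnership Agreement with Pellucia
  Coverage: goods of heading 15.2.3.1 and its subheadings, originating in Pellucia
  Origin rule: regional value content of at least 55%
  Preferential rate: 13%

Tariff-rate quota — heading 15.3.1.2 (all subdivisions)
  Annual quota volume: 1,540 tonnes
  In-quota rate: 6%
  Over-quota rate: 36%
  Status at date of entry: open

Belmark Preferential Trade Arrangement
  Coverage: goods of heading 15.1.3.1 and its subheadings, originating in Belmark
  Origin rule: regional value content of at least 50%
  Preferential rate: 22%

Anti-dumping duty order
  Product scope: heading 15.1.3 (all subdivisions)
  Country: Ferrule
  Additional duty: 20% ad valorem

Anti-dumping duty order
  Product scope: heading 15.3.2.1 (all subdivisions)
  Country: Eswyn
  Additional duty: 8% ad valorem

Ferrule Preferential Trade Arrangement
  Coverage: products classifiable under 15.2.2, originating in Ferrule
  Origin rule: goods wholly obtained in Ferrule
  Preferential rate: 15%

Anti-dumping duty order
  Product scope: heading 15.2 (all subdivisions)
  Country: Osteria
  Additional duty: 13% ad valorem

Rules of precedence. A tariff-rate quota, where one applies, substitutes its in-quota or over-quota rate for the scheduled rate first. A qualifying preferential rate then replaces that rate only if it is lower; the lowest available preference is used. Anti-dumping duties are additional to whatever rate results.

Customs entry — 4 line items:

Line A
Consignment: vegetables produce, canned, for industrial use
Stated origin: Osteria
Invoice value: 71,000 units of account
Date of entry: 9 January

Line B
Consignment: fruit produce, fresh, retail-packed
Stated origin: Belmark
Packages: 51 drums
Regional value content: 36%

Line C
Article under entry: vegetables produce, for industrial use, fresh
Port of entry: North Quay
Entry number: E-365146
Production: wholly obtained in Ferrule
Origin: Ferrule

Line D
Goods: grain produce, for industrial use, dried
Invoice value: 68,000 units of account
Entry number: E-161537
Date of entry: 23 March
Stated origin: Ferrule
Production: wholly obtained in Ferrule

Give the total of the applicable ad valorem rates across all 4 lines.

Line A: vegetables → 15.2; canned → 15.2.3; for industrial use → 15.2.3.3. Scheduled 2%. anti-dumping (Osteria, 15.2): +13%; total 2% + 13% = 15%. → 15%.
Line B: fruit → 15.3; fresh → 15.3.3; retail-packed → 15.3.3.3. Scheduled 13%. Belmark agreement on 15.1.3.1: 15.3.3.3 not covered. → 13%.
Line C: vegetables → 15.2; fresh → 15.2.2; for industrial use → 15.2.2.3. Scheduled 22%. Ferrule agreement on 15.2.2: wholly obtained → 15% available; preferential 15%. → 15%.
Line D: grain → 15.1; dried → 15.1.2; for industrial use → 15.1.2.2. Scheduled 7%. Ferrule agreement on 15.2.2: 15.1.2.2 not covered. → 7%.
Sum: 15% + 13% + 15% + 7% = 50%.

50%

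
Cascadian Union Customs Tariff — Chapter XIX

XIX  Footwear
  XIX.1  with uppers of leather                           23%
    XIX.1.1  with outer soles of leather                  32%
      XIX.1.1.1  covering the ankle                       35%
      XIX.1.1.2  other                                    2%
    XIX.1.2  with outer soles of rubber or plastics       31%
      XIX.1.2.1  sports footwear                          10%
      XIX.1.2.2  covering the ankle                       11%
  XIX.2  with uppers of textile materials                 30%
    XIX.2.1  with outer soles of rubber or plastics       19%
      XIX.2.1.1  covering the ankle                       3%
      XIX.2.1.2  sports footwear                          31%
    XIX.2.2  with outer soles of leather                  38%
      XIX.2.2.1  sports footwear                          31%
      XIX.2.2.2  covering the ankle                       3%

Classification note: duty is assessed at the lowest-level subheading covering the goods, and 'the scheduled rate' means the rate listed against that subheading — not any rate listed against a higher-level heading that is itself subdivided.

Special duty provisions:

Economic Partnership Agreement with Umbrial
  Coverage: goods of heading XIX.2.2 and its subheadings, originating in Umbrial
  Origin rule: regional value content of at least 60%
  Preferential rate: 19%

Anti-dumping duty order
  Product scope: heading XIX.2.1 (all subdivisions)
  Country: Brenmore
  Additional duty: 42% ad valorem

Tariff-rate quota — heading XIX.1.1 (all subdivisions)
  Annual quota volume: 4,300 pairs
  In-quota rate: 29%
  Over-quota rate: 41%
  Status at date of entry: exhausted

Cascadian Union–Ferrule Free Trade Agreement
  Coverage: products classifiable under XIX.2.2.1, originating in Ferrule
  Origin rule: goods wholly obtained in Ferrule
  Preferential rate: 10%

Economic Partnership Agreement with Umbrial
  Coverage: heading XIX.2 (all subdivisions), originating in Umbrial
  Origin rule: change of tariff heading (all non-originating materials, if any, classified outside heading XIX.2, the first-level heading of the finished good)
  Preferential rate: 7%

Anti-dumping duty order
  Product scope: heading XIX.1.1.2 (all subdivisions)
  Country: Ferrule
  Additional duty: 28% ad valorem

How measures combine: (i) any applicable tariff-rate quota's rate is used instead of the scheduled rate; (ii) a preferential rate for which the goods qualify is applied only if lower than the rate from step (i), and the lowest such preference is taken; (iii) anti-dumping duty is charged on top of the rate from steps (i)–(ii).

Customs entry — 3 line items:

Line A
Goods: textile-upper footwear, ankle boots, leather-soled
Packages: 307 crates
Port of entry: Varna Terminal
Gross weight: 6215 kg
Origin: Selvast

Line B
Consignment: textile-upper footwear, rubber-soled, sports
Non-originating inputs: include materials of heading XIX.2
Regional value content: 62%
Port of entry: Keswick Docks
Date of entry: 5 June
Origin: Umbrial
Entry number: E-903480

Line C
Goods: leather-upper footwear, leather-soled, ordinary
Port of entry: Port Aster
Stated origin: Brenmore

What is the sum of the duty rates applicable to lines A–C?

75%

Line A: textile-upper → XIX.2; leather-soled → XIX.2.2; ankle boots → XIX.2.2.2. Scheduled 3%. No special measure applies. → 3%.
Line B: textile-upper → XIX.2; rubber-soled → XIX.2.1; sports → XIX.2.1.2. Scheduled 31%. Umbrial agreement on XIX.2.2: XIX.2.1.2 not covered; Umbrial agreement on XIX.2: CTH not met. → 31%.
Line C: leather-upper → XIX.1; leather-soled → XIX.1.1; ordinary → XIX.1.1.2. Scheduled 2%. quota on XIX.1.1 exhausted → over-quota 41%. → 41%.
Sum: 3% + 31% + 41% = 75%.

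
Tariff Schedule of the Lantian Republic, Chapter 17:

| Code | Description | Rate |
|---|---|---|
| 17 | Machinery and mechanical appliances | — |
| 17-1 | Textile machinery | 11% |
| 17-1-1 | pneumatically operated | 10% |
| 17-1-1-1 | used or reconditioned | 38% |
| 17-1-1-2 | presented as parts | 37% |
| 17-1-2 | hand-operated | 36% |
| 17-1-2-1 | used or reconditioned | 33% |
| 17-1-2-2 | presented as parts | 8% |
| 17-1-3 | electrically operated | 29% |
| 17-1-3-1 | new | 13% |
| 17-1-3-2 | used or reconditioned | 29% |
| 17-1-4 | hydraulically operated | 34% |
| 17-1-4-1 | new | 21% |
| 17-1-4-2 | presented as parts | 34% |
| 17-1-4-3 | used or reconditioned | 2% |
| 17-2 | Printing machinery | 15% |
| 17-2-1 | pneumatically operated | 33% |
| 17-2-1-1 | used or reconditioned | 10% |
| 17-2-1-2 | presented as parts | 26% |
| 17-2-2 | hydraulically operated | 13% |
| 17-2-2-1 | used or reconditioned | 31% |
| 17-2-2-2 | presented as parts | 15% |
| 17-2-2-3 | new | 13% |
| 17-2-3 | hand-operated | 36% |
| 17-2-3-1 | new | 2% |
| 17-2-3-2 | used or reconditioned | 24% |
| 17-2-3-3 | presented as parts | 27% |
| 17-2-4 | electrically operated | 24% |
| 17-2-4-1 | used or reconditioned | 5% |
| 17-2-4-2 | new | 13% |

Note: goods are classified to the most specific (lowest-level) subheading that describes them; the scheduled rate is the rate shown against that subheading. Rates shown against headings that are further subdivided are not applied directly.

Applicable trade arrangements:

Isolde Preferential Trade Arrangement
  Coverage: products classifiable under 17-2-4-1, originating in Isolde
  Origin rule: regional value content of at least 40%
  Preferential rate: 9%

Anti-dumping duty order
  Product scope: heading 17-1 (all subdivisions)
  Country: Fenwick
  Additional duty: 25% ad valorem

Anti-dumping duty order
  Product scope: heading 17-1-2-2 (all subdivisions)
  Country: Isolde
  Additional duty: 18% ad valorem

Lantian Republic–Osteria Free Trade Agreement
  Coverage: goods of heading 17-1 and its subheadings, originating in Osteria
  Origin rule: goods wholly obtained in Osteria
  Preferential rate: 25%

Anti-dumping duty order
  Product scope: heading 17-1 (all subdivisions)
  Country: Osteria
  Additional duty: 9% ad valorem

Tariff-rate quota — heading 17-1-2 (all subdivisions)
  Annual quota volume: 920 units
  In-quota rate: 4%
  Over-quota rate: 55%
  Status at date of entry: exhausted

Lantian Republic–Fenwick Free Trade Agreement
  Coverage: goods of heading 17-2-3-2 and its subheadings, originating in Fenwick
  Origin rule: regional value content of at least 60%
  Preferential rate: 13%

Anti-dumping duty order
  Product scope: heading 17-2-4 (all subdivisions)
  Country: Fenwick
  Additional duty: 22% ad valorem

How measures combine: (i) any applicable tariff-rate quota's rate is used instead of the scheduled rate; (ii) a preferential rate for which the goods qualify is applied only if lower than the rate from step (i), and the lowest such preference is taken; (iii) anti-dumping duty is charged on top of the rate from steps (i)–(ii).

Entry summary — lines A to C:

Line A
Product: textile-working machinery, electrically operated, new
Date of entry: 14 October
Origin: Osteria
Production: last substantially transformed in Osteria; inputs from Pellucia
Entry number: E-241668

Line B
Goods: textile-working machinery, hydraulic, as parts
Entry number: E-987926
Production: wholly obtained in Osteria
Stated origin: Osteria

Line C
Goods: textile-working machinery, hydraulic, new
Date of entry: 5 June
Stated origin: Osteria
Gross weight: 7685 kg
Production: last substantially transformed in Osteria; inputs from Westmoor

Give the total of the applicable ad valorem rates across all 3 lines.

86%

Line A: textile-working → 17-1; electrically operated → 17-1-3; new → 17-1-3-1. Scheduled 13%. Osteria agreement on 17-1: not wholly obtained; anti-dumping (Osteria, 17-1): +9%; total 13% + 9% = 22%. → 22%.
Line B: textile-working → 17-1; hydraulic → 17-1-4; as parts → 17-1-4-2. Scheduled 34%. Osteria agreement on 17-1: wholly obtained → 25% available; preferential 25%; anti-dumping (Osteria, 17-1): +9%; total 25% + 9% = 34%. → 34%.
Line C: textile-working → 17-1; hydraulic → 17-1-4; new → 17-1-4-1. Scheduled 21%. Osteria agreement on 17-1: not wholly obtained; anti-dumping (Osteria, 17-1): +9%; total 21% + 9% = 30%. → 30%.
Sum: 22% + 34% + 30% = 86%.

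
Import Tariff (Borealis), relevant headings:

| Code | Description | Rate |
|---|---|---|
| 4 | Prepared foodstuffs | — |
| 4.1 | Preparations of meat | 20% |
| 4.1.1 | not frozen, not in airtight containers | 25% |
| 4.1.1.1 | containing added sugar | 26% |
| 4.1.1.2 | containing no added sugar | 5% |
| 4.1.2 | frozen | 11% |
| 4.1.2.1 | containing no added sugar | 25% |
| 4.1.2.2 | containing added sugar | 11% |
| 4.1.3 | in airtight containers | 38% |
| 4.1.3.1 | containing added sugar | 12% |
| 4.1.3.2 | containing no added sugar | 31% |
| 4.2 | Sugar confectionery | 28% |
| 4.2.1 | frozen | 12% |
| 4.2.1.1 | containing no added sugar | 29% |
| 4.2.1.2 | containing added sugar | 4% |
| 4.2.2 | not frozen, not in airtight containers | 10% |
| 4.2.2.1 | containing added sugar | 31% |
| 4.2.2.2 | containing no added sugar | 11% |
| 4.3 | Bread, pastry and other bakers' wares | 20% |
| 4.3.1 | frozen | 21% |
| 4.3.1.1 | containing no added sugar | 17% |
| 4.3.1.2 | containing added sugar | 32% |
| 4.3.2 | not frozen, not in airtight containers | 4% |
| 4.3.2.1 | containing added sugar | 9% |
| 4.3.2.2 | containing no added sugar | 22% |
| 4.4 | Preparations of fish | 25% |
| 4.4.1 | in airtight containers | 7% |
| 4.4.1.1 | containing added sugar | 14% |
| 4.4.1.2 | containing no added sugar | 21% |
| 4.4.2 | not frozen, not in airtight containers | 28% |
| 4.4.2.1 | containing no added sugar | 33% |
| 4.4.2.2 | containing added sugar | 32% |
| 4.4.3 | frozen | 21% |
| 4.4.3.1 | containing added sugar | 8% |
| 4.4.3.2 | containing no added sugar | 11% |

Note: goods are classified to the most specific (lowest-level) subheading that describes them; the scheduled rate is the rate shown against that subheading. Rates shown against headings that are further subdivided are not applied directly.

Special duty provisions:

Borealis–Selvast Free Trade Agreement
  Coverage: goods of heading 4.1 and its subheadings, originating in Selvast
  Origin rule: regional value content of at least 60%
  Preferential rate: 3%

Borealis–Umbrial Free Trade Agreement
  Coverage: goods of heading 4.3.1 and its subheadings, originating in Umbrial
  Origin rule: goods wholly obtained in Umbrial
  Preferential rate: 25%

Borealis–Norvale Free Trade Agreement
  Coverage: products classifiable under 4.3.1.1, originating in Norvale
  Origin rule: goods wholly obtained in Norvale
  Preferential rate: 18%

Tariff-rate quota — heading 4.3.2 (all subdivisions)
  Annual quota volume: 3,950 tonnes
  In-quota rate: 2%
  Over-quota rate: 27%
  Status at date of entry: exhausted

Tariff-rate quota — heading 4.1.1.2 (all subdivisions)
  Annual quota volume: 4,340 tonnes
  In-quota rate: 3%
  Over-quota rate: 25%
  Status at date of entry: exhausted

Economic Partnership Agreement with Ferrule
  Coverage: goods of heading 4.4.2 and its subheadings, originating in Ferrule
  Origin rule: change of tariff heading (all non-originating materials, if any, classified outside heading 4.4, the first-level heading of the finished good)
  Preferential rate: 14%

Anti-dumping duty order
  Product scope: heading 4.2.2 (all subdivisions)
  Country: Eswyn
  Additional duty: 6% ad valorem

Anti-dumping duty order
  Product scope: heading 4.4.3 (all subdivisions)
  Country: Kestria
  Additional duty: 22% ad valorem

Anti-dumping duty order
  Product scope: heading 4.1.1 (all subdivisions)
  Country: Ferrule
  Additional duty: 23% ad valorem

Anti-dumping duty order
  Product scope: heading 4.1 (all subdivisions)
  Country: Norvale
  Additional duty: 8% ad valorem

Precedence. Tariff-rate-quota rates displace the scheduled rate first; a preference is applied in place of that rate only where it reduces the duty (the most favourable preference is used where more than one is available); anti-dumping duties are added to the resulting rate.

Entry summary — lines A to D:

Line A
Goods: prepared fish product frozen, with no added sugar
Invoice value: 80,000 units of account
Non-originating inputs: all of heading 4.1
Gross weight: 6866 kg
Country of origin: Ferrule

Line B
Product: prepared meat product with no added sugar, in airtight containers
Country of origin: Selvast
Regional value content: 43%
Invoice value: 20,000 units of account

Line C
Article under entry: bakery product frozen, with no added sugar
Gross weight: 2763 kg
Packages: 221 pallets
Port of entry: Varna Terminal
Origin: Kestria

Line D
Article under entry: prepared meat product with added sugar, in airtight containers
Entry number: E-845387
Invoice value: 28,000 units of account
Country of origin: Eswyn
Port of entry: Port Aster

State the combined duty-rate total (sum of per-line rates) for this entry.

71%

Line A: prepared fish product → 4.4; frozen → 4.4.3; with no added sugar → 4.4.3.2. Scheduled 11%. Ferrule agreement on 4.4.2: 4.4.3.2 not covered. → 11%.
Line B: prepared meat product → 4.1; in airtight containers → 4.1.3; with no added sugar → 4.1.3.2. Scheduled 31%. Selvast agreement on 4.1: RVC < 60%. → 31%.
Line C: bakery product → 4.3; frozen → 4.3.1; with no added sugar → 4.3.1.1. Scheduled 17%. No special measure applies. → 17%.
Line D: prepared meat product → 4.1; in airtight containers → 4.1.3; with added sugar → 4.1.3.1. Scheduled 12%. No special measure applies. → 12%.
Sum: 11% + 31% + 17% + 12% = 71%.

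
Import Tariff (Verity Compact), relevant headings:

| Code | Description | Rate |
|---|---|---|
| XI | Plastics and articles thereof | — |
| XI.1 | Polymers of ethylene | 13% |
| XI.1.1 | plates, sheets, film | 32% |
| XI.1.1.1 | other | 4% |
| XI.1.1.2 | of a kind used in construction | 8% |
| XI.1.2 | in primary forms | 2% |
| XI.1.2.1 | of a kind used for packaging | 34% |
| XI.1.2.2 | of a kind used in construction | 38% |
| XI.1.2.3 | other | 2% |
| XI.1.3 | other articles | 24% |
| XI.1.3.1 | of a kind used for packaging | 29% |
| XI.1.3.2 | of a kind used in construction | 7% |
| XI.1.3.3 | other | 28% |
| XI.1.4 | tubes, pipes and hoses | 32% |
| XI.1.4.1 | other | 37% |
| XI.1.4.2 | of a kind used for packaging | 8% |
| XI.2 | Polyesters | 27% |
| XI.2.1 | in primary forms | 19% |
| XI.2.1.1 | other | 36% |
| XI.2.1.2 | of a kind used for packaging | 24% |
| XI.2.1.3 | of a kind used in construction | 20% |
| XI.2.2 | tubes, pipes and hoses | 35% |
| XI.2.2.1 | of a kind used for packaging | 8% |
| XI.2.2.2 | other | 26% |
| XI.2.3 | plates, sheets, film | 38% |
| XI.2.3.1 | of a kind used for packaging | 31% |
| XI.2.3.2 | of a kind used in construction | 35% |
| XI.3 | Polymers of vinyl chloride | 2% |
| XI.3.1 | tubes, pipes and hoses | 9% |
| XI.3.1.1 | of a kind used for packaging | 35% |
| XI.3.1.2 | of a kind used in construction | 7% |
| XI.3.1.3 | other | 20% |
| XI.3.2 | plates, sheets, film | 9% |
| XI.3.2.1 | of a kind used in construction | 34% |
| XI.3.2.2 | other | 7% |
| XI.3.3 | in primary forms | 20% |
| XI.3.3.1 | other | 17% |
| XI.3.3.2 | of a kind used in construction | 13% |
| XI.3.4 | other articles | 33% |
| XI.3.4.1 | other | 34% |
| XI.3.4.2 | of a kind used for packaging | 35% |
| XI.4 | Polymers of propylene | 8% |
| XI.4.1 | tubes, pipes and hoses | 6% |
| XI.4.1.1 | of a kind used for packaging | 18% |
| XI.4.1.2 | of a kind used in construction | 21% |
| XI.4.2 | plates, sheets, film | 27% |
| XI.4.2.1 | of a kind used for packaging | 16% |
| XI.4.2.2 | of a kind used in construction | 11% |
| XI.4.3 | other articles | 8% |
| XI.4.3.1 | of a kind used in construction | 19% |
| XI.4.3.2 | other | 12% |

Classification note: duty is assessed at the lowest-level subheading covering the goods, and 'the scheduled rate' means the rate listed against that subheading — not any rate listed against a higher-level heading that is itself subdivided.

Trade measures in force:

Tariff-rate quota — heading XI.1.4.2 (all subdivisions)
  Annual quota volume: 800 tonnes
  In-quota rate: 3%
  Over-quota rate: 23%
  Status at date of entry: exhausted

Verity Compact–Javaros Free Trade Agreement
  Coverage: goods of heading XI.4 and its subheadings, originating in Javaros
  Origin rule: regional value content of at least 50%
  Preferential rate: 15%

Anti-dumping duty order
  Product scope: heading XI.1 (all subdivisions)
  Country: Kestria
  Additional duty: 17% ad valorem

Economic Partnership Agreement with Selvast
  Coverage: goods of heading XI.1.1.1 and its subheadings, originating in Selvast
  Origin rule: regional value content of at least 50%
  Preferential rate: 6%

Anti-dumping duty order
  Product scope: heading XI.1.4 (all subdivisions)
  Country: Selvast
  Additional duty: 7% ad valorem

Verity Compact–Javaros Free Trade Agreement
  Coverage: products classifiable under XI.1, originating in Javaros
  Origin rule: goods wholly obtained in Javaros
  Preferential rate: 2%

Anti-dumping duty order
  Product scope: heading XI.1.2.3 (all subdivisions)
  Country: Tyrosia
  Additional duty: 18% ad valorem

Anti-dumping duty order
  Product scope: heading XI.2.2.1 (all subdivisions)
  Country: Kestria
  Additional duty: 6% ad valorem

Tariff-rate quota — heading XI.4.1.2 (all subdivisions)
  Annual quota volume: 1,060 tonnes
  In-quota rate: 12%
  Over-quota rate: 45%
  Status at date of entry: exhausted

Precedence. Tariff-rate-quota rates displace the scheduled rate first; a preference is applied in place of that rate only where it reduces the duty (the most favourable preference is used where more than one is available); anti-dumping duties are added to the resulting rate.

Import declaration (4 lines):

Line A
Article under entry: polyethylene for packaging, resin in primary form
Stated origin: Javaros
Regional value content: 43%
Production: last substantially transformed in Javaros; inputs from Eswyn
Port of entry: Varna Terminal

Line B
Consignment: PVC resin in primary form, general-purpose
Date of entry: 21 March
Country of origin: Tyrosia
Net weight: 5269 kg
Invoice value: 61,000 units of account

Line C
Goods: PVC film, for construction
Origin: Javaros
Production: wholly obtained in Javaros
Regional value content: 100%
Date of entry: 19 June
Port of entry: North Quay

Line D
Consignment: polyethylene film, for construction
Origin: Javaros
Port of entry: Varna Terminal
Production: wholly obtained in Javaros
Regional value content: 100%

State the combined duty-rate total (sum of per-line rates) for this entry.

87%

Line A: polyethylene → XI.1; resin in primary form → XI.1.2; for packaging → XI.1.2.1. Scheduled 34%. Javaros agreement on XI.4: XI.1.2.1 not covered; Javaros agreement on XI.1: not wholly obtained. → 34%.
Line B: PVC → XI.3; resin in primary form → XI.3.3; general-purpose → XI.3.3.1. Scheduled 17%. No special measure applies. → 17%.
Line C: PVC → XI.3; film → XI.3.2; for construction → XI.3.2.1. Scheduled 34%. Javaros agreement on XI.4: XI.3.2.1 not covered; Javaros agreement on XI.1: XI.3.2.1 not covered. → 34%.
Line D: polyethylene → XI.1; film → XI.1.1; for construction → XI.1.1.2. Scheduled 8%. Javaros agreement on XI.4: XI.1.1.2 not covered; Javaros agreement on XI.1: wholly obtained → 2% available; preferential 2%. → 2%.
Sum: 34% + 17% + 34% + 2% = 87%.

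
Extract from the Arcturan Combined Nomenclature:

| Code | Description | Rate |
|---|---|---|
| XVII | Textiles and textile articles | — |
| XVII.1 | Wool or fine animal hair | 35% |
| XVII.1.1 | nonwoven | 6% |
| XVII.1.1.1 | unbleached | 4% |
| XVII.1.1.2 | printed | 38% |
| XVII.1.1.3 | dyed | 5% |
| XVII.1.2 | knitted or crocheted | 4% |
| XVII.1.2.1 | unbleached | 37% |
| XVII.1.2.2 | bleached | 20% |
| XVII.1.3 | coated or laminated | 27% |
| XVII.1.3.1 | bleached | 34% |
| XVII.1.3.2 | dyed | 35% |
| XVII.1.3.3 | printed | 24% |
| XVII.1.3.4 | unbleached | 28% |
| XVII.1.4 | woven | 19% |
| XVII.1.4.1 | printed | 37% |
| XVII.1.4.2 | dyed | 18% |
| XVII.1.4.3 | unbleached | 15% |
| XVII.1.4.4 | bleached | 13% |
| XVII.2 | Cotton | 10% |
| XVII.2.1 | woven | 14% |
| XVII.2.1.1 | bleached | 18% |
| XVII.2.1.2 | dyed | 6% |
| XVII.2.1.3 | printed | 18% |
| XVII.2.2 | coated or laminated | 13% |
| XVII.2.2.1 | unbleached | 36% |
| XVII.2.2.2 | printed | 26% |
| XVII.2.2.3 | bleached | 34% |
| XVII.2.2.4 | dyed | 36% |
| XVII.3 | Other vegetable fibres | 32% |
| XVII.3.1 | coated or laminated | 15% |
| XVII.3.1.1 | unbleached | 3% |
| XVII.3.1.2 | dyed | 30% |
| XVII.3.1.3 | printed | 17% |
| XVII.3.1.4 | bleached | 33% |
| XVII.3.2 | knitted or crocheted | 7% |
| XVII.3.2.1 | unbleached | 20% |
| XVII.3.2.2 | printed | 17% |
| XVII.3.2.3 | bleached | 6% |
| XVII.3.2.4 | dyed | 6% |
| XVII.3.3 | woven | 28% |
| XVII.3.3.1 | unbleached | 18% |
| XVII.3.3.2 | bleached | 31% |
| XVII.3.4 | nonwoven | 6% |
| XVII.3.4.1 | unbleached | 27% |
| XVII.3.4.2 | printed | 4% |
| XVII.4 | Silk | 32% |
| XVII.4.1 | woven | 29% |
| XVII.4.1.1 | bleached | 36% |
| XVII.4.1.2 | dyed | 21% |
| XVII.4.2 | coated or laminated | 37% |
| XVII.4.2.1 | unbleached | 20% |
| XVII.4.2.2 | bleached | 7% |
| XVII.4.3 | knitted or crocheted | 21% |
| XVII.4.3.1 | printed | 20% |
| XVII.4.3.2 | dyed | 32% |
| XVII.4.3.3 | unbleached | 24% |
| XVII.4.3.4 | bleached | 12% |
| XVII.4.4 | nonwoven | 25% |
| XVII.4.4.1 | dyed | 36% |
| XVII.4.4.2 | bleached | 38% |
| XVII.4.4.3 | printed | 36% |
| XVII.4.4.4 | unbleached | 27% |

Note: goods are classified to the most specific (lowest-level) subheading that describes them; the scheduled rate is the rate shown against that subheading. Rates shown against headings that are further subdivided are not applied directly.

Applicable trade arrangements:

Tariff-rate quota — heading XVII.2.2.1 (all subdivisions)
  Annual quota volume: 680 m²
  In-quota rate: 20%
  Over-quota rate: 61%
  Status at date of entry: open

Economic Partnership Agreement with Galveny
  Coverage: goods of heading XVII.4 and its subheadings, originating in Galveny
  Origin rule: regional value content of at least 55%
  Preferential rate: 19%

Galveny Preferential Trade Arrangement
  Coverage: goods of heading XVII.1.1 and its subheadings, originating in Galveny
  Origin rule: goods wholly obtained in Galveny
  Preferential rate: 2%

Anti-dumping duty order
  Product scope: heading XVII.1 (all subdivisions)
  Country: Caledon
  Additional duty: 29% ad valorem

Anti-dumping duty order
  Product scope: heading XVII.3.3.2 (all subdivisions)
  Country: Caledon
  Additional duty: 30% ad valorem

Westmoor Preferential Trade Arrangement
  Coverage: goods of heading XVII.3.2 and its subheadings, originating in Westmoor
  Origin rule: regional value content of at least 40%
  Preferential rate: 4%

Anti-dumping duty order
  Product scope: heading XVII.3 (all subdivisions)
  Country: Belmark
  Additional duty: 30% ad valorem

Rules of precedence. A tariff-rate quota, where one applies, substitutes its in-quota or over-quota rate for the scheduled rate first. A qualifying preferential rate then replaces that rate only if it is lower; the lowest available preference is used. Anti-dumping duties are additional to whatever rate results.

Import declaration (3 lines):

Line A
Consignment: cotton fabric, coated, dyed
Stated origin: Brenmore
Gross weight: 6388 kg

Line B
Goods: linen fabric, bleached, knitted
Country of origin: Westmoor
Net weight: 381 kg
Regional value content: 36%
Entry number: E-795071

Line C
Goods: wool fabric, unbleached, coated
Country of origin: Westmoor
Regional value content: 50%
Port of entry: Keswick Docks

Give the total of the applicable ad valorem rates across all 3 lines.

Line A: cotton → XVII.2; coated → XVII.2.2; dyed → XVII.2.2.4. Scheduled 36%. No special measure applies. → 36%.
Line B: linen → XVII.3; knitted → XVII.3.2; bleached → XVII.3.2.3. Scheduled 6%. Westmoor agreement on XVII.3.2: RVC < 40%. → 6%.
Line C: wool → XVII.1; coated → XVII.1.3; unbleached → XVII.1.3.4. Scheduled 28%. Westmoor agreement on XVII.3.2: XVII.1.3.4 not covered. → 28%.
Sum: 36% + 6% + 28% = 70%.

70%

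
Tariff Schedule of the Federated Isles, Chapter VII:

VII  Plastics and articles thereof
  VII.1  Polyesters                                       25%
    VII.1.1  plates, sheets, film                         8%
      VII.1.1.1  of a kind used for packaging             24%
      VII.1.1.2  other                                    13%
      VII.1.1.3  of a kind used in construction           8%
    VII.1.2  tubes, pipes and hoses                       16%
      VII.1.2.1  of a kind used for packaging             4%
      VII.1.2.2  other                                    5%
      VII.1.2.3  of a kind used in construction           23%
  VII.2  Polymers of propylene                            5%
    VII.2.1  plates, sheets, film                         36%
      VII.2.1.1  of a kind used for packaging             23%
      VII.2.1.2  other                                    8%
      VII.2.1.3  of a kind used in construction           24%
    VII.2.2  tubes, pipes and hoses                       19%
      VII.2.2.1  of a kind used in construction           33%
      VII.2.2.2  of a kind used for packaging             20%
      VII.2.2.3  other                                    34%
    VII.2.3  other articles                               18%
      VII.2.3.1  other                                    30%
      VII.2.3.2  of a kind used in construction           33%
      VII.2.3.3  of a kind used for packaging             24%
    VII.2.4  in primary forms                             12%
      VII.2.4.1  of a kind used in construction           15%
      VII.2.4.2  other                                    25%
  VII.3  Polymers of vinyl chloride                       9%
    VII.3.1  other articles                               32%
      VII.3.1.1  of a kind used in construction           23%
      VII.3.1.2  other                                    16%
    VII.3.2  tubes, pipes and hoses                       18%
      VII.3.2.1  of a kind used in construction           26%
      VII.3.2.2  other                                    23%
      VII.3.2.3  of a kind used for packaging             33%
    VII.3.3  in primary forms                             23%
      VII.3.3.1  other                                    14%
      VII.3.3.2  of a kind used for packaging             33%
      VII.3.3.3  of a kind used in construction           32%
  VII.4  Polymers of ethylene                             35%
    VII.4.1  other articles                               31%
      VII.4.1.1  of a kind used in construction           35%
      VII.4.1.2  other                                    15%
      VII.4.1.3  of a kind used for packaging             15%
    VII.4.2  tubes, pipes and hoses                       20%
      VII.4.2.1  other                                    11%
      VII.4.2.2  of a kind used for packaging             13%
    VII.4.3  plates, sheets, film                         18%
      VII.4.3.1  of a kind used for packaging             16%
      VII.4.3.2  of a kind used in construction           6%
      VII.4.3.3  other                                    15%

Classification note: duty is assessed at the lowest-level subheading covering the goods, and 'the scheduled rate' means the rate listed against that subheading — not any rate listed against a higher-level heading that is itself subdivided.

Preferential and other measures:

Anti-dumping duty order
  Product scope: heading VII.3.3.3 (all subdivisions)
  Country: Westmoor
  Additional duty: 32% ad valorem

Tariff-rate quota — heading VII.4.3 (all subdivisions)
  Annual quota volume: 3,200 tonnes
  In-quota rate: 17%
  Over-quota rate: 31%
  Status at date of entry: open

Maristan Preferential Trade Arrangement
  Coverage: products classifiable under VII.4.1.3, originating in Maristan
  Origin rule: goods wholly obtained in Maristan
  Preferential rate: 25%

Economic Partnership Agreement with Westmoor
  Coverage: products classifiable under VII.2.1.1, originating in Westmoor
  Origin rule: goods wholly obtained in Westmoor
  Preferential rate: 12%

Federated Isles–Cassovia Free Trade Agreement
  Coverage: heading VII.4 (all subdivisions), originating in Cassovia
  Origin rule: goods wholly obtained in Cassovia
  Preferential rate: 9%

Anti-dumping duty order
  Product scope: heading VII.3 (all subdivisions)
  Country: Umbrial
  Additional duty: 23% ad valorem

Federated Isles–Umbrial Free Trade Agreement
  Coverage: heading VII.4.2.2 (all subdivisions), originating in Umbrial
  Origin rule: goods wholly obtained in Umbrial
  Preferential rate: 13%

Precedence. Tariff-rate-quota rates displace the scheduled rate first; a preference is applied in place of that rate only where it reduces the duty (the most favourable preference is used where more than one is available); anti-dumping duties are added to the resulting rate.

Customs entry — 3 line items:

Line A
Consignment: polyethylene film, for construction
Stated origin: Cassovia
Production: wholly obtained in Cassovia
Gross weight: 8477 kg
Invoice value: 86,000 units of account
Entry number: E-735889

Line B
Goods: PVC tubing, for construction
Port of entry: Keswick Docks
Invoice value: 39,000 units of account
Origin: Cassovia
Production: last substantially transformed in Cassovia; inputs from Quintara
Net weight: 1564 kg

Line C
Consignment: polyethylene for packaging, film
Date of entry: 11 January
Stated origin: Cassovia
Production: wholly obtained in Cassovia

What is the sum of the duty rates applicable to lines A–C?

44%

Line A: polyethylene → VII.4; film → VII.4.3; for construction → VII.4.3.2. Scheduled 6%. quota on VII.4.3 open → in-quota 17%; Cassovia agreement on VII.4: wholly obtained → 9% available; preferential 9%. → 9%.
Line B: PVC → VII.3; tubing → VII.3.2; for construction → VII.3.2.1. Scheduled 26%. Cassovia agreement on VII.4: VII.3.2.1 not covered. → 26%.
Line C: polyethylene → VII.4; film → VII.4.3; for packaging → VII.4.3.1. Scheduled 16%. quota on VII.4.3 open → in-quota 17%; Cassovia agreement on VII.4: wholly obtained → 9% available; preferential 9%. → 9%.
Sum: 9% + 26% + 9% = 44%.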